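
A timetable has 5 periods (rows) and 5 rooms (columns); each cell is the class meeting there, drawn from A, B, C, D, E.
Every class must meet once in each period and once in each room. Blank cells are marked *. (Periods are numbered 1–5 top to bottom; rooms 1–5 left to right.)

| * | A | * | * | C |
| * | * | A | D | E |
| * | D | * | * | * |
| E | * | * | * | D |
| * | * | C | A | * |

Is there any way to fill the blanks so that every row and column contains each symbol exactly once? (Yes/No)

Period 4, room 3: period 4 has {D, E} and room 3 has {A, C}, so it must be B.
Period 3, room 3: period 3 has {D} and room 3 has {A, B, C}, so it must be E.
Period 1, room 3: period 1 has {A, C} and room 3 has {A, B, C, E}, so it must be D.
Period 1, room 1: period 1 has {A, C, D} and room 1 has {E}, so it must be B.
Period 1, room 4: period 1 has {A, B, C, D} and room 4 has {A, D}, so it must be E.
Period 2, room 1: period 2 has {A, D, E} and room 1 has {B, E}, so it must be C.
Period 2, room 2: period 2 has {A, C, D, E} and room 2 has {A, D}, so it must be B.
Period 3, room 1: period 3 has {D, E} and room 1 has {B, C, E}, so it must be A.
Period 3, room 5: period 3 has {A, D, E} and room 5 has {C, D, E}, so it must be B.
Now period 5, room 5: period 5 together with room 5 already contain {A, B, C, D, E} — every symbol — so nothing can go there. The grid has no valid completion.

No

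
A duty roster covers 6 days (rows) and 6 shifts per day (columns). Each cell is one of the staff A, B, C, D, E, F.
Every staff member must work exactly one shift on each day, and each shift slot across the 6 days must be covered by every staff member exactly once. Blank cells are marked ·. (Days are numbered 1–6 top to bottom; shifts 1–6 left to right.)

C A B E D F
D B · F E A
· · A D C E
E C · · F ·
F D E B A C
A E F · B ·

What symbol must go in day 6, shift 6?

Day 6 already has {A, B, E, F} and shift 6 already has {A, C, E, F}, so day 6, shift 6 must be D.

D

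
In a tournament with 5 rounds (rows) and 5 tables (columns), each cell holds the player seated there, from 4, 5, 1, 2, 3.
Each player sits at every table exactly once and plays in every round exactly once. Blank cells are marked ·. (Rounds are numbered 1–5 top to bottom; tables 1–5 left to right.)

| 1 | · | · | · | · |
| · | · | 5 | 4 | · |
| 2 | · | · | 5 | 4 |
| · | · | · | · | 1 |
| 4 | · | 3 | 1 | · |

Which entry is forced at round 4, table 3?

2

Round 2, table 1: round 2 has {4, 5} and table 1 has {4, 1, 2}, leaving only 3.
Round 2, table 5: round 2 has {4, 5, 3} and table 5 has {4, 1}, leaving only 2.
Round 2, table 2: round 2 has {4, 5, 2, 3} and table 2 has {}, leaving only 1.
Round 3, table 2: round 3 has {4, 5, 2} and table 2 has {1}, leaving only 3.
Round 3, table 3: round 3 has {4, 5, 2, 3} and table 3 has {5, 3}, leaving only 1.
Round 4, table 1: round 4 has {1} and table 1 has {4, 1, 2, 3}, leaving only 5.
Round 5, table 5: round 5 has {4, 1, 3} and table 5 has {4, 1, 2}, leaving only 5.
Round 1, table 5: round 1 has {1} and table 5 has {4, 5, 1, 2}, leaving only 3.
Round 1, table 4: round 1 has {1, 3} and table 4 has {4, 5, 1}, leaving only 2.
Round 1, table 3: round 1 has {1, 2, 3} and table 3 has {5, 1, 3}, leaving only 4.
Round 4 already has {5, 1} and table 3 already has {4, 5, 1, 3}, so round 4, table 3 must be 2.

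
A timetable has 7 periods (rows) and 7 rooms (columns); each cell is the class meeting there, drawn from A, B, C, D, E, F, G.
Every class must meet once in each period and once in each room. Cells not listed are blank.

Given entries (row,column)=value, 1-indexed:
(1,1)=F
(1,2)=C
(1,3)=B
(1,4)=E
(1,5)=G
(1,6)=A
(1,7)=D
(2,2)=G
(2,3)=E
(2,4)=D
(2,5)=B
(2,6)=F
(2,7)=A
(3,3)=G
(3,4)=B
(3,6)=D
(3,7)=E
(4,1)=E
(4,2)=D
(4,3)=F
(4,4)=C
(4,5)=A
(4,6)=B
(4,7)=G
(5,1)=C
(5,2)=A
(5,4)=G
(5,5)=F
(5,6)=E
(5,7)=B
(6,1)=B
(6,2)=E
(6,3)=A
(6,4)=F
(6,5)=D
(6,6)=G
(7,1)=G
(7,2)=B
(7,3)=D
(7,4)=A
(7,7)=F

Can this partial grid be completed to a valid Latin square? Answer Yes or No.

Period 2, room 1: period 2 together with room 1 already contain {A, B, C, D, E, F, G} — every symbol — so nothing can go there. The grid has no valid completion.

No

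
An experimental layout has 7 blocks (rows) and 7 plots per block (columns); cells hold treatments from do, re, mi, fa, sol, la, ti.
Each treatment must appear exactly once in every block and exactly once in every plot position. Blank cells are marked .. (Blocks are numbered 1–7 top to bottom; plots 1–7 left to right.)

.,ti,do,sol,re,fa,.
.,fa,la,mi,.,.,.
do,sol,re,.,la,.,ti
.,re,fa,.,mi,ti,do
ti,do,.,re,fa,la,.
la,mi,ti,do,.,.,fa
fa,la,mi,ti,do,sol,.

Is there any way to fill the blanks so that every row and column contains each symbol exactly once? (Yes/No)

No block or plot among the givens repeats a symbol, and propagating forced cells runs into no contradiction.
One valid completion exists (for instance, mi ti do sol re fa la / re fa la mi ti do sol / do sol re fa la mi ti / sol re fa la mi ti do / ti do sol re fa la mi / la mi ti do sol re fa / fa la mi ti do sol re).

Yes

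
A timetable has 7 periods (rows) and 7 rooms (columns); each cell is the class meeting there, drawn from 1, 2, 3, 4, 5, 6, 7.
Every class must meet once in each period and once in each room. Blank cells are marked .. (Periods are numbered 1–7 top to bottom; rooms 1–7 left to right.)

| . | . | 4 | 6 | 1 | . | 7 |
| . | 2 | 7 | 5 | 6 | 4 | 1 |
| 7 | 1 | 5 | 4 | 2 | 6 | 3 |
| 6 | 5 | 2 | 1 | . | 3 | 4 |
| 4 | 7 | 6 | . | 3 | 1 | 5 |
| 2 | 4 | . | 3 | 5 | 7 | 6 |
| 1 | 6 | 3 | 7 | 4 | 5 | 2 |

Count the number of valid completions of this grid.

1

Period 1, room 1: eliminating its period and room leaves {3, 5}.
Period 1, room 2: eliminating its period and room leaves {3}.
Period 1, room 6: eliminating its period and room leaves {2}.
Period 2, room 1: eliminating its period and room leaves {3}.
Period 4, room 5: eliminating its period and room leaves {7}.
Period 5, room 4: eliminating its period and room leaves {2}.
Period 6, room 3: eliminating its period and room leaves {1}.
Only one assignment across all blanks avoids any period or room repeat, giving 1 completion.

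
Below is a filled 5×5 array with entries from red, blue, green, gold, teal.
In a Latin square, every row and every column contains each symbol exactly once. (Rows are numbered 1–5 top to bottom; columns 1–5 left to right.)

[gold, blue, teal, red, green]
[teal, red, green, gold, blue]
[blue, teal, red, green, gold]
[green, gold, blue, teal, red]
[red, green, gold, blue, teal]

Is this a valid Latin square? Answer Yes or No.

Each row is a permutation of the 5 symbols, and so is each column.

Yes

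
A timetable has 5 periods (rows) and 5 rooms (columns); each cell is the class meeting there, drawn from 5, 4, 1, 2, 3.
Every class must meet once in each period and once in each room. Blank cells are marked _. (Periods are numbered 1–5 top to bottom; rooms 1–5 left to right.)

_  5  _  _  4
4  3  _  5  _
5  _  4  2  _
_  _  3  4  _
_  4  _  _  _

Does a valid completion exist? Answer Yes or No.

No period or room among the givens repeats a symbol, and propagating forced cells runs into no contradiction.
One valid completion exists (for instance, 2 5 1 3 4 / 4 3 2 5 1 / 5 1 4 2 3 / 1 2 3 4 5 / 3 4 5 1 2).

Yes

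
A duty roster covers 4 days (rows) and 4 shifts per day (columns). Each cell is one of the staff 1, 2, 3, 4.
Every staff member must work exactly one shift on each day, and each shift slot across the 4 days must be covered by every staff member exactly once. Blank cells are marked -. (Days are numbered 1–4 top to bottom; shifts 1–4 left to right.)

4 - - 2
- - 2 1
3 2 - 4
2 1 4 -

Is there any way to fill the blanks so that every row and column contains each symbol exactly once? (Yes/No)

No

Day 2, shift 1: day 2 together with shift 1 already contain {1, 2, 3, 4} — every symbol — so nothing can go there. The grid has no valid completion.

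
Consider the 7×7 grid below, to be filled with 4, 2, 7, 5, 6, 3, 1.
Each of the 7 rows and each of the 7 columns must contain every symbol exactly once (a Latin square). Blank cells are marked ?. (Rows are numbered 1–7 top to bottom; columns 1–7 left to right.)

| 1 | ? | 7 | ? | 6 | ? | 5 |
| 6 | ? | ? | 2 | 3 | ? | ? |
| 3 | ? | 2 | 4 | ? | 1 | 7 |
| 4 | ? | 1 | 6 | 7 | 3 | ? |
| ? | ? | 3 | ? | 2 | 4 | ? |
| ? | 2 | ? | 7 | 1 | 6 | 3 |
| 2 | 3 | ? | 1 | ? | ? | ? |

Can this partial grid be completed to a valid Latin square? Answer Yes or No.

Row 1, column 2: row 1 has {7, 5, 6, 1} and column 2 has {2, 3}, so it must be 4.
Row 1, column 4: row 1 has {4, 7, 5, 6, 1} and column 4 has {4, 2, 7, 6, 1}, so it must be 3.
Row 1, column 6: row 1 has {4, 7, 5, 6, 3, 1} and column 6 has {4, 6, 3, 1}, so it must be 2.
Row 3, column 5: row 3 has {4, 2, 7, 3, 1} and column 5 has {2, 7, 6, 3, 1}, so it must be 5.
Row 3, column 2: row 3 has {4, 2, 7, 5, 3, 1} and column 2 has {4, 2, 3}, so it must be 6.
Row 4, column 2: row 4 has {4, 7, 6, 3, 1} and column 2 has {4, 2, 6, 3}, so it must be 5.
Row 4, column 7: row 4 has {4, 7, 5, 6, 3, 1} and column 7 has {7, 5, 3}, so it must be 2.
Row 5, column 4: row 5 has {4, 2, 3} and column 4 has {4, 2, 7, 6, 3, 1}, so it must be 5.
Row 5, column 1: row 5 has {4, 2, 5, 3} and column 1 has {4, 2, 6, 3, 1}, so it must be 7.
Row 5, column 2: row 5 has {4, 2, 7, 5, 3} and column 2 has {4, 2, 5, 6, 3}, so it must be 1.
Row 2, column 2: row 2 has {2, 6, 3} and column 2 has {4, 2, 5, 6, 3, 1}, so it must be 7.
Row 2, column 6: row 2 has {2, 7, 6, 3} and column 6 has {4, 2, 6, 3, 1}, so it must be 5.
Row 2, column 3: row 2 has {2, 7, 5, 6, 3} and column 3 has {2, 7, 3, 1}, so it must be 4.
Row 2, column 7: row 2 has {4, 2, 7, 5, 6, 3} and column 7 has {2, 7, 5, 3}, so it must be 1.
Row 5, column 7: row 5 has {4, 2, 7, 5, 3, 1} and column 7 has {2, 7, 5, 3, 1}, so it must be 6.
Row 6, column 1: row 6 has {2, 7, 6, 3, 1} and column 1 has {4, 2, 7, 6, 3, 1}, so it must be 5.
Now row 6, column 3: row 6 together with column 3 already contain {4, 2, 7, 5, 6, 3, 1} — every symbol — so nothing can go there. The grid has no valid completion.

No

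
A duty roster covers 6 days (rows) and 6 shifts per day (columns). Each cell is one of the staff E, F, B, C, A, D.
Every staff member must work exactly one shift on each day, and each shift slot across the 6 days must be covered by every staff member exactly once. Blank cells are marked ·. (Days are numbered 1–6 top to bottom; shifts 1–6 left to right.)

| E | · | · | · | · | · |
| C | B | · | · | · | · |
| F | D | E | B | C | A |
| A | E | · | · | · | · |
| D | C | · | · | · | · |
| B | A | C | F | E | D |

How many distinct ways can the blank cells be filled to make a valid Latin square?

Day 1, shift 2: eliminating its day and shift leaves {F}.
Day 1, shift 3: eliminating its day and shift leaves {F, B, A, D}.
Day 1, shift 4: eliminating its day and shift leaves {C, A, D}.
Day 1, shift 5: eliminating its day and shift leaves {F, B, A, D}.
Day 1, shift 6: eliminating its day and shift leaves {F, B, C}.
Day 2, shift 3: eliminating its day and shift leaves {F, A, D}.
Day 2, shift 4: eliminating its day and shift leaves {E, A, D}.
Day 2, shift 5: eliminating its day and shift leaves {F, A, D}.
Day 2, shift 6: eliminating its day and shift leaves {E, F}.
Day 4, shift 3: eliminating its day and shift leaves {F, B, D}.
Day 4, shift 4: eliminating its day and shift leaves {C, D}.
Day 4, shift 5: eliminating its day and shift leaves {F, B, D}.
Day 4, shift 6: eliminating its day and shift leaves {F, B, C}.
Day 5, shift 3: eliminating its day and shift leaves {F, B, A}.
Day 5, shift 4: eliminating its day and shift leaves {E, A}.
Day 5, shift 5: eliminating its day and shift leaves {F, B, A}.
Day 5, shift 6: eliminating its day and shift leaves {E, F, B}.
Enumerating the assignments across these blanks that avoid any day or shift repeat gives 20 completions.

20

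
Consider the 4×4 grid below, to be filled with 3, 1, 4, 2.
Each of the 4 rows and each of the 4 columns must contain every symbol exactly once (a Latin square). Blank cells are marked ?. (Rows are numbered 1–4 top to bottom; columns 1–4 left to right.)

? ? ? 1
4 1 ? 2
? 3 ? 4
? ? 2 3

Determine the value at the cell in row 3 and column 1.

2

Row 2, column 3: row 2 has {1, 4, 2} and column 3 has {2}, leaving only 3.
Row 1, column 3: row 1 has {1} and column 3 has {3, 2}, leaving only 4.
Row 1, column 2: row 1 has {1, 4} and column 2 has {3, 1}, leaving only 2.
Row 1, column 1: row 1 has {1, 4, 2} and column 1 has {4}, leaving only 3.
Row 3, column 3: row 3 has {3, 4} and column 3 has {3, 4, 2}, leaving only 1.
Row 3 already has {3, 1, 4} and column 1 already has {3, 4}, so row 3, column 1 must be 2.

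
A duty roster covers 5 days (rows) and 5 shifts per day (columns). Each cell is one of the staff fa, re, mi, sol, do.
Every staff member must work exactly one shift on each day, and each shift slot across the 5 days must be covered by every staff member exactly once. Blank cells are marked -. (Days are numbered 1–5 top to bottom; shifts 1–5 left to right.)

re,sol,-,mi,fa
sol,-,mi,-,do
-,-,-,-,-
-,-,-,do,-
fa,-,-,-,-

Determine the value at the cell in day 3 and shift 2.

Day 1, shift 3: day 1 has {fa, re, mi, sol} and shift 3 has {mi}, leaving only do.
Day 4, shift 1: day 4 has {do} and shift 1 has {fa, re, sol}, leaving only mi.
Day 3, shift 1: day 3 has {} and shift 1 has {fa, re, mi, sol}, leaving only do.
Day 3, shift 2 is narrowed to {fa, re, mi}.
If it were fa, then day 4, shift 2 would be left with no valid symbol.
If it were re, then day 4, shift 2 would be left with no valid symbol.
So day 3, shift 2 must be mi.

mi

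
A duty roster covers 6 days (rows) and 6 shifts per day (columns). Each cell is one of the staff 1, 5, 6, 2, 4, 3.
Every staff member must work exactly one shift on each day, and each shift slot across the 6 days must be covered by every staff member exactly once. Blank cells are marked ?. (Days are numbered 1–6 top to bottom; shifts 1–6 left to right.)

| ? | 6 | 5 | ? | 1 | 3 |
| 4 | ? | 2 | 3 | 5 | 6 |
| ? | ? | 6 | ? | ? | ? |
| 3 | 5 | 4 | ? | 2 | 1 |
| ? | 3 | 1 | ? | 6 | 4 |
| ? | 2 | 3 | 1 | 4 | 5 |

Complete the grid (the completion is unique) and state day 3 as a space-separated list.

1 4 6 5 3 2

Day 3, shift 5: day 3 has {6} and shift 5 has {1, 5, 6, 2, 4}, leaving only 3.
Day 3, shift 6: day 3 has {6, 3} and shift 6 has {1, 5, 6, 4, 3}, leaving only 2.
Day 1, shift 1: day 1 has {1, 5, 6, 3} and shift 1 has {4, 3}, leaving only 2.
Day 1, shift 4: day 1 has {1, 5, 6, 2, 3} and shift 4 has {1, 3}, leaving only 4.
Day 3, shift 4: day 3 has {6, 2, 3} and shift 4 has {1, 4, 3}, leaving only 5.
Day 3, shift 1: day 3 has {5, 6, 2, 3} and shift 1 has {2, 4, 3}, leaving only 1.
Day 3, shift 2: day 3 has {1, 5, 6, 2, 3} and shift 2 has {5, 6, 2, 3}, leaving only 4.
So day 3 reads: 1 4 6 5 3 2.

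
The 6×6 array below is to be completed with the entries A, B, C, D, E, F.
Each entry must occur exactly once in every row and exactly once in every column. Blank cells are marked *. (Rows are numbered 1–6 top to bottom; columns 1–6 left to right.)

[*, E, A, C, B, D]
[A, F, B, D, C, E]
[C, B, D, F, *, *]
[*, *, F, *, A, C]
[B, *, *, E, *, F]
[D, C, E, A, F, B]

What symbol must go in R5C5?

D

Row 5 already has {B, E, F} and column 5 already has {A, B, C, F}, so row 5, column 5 must be D.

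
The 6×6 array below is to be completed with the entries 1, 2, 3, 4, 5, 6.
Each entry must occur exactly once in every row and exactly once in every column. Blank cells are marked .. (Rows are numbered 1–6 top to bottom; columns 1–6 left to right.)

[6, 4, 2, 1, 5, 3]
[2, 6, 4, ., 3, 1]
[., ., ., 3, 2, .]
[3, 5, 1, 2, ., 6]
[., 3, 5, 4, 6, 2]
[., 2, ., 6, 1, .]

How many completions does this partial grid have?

2

Row 2, column 4: eliminating its row and column leaves {5}.
Row 3, column 1: eliminating its row and column leaves {1, 4, 5}.
Row 3, column 2: eliminating its row and column leaves {1}.
Row 3, column 3: eliminating its row and column leaves {6}.
Row 3, column 6: eliminating its row and column leaves {4, 5}.
Row 4, column 5: eliminating its row and column leaves {4}.
Row 5, column 1: eliminating its row and column leaves {1}.
Row 6, column 1: eliminating its row and column leaves {4, 5}.
Row 6, column 3: eliminating its row and column leaves {3}.
Row 6, column 6: eliminating its row and column leaves {4, 5}.
Enumerating the assignments across these blanks that avoid any row or column repeat gives 2 completions.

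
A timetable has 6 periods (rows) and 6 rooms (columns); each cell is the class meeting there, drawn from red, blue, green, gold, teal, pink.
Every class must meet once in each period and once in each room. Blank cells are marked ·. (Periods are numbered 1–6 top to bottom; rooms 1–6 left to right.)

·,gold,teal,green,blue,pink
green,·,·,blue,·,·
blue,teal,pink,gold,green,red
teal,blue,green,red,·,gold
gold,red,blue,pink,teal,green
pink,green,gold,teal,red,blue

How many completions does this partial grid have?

1

Period 1, room 1: eliminating its period and room leaves {red}.
Period 2, room 2: eliminating its period and room leaves {pink}.
Period 2, room 3: eliminating its period and room leaves {red}.
Period 2, room 5: eliminating its period and room leaves {gold, pink}.
Period 2, room 6: eliminating its period and room leaves {teal}.
Period 4, room 5: eliminating its period and room leaves {pink}.
Only one assignment across all blanks avoids any period or room repeat, giving 1 completion.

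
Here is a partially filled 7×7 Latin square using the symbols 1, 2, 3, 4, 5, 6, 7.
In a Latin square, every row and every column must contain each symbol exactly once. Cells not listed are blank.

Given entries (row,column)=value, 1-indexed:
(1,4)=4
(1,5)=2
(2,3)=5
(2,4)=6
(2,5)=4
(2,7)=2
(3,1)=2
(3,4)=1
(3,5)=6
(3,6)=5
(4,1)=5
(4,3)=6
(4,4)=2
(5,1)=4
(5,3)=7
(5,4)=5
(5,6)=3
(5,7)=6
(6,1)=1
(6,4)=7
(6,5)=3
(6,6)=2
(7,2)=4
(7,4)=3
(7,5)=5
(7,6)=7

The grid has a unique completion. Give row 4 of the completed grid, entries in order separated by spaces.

Row 2, column 6: row 2 has {2, 4, 5, 6} and column 6 has {2, 3, 5, 7}, leaving only 1.
Row 4, column 6: row 4 has {2, 5, 6} and column 6 has {1, 2, 3, 5, 7}, leaving only 4.
Row 1, column 6: row 1 has {2, 4} and column 6 has {1, 2, 3, 4, 5, 7}, leaving only 6.
Row 5, column 5: row 5 has {3, 4, 5, 6, 7} and column 5 has {2, 3, 4, 5, 6}, leaving only 1.
Row 4, column 5: row 4 has {2, 4, 5, 6} and column 5 has {1, 2, 3, 4, 5, 6}, leaving only 7.
Row 5, column 2: row 5 has {1, 3, 4, 5, 6, 7} and column 2 has {4}, leaving only 2.
Row 6, column 3: row 6 has {1, 2, 3, 7} and column 3 has {5, 6, 7}, leaving only 4.
Row 3, column 3: row 3 has {1, 2, 5, 6} and column 3 has {4, 5, 6, 7}, leaving only 3.
Row 1, column 3: row 1 has {2, 4, 6} and column 3 has {3, 4, 5, 6, 7}, leaving only 1.
Row 3, column 2: row 3 has {1, 2, 3, 5, 6} and column 2 has {2, 4}, leaving only 7.
Row 2, column 2: row 2 has {1, 2, 4, 5, 6} and column 2 has {2, 4, 7}, leaving only 3.
Row 4, column 2: row 4 has {2, 4, 5, 6, 7} and column 2 has {2, 3, 4, 7}, leaving only 1.
Row 4, column 7: row 4 has {1, 2, 4, 5, 6, 7} and column 7 has {2, 6}, leaving only 3.
So row 4 reads: 5 1 6 2 7 4 3.

5 1 6 2 7 4 3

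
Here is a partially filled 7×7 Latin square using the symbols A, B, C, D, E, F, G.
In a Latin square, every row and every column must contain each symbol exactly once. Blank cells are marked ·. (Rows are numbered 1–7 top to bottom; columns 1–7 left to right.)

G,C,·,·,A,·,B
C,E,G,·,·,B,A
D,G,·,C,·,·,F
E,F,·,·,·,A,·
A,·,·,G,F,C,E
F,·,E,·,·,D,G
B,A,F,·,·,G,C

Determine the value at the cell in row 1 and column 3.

Row 1 already has {A, B, C, G} and column 3 already has {E, F, G}, so row 1, column 3 must be D.

D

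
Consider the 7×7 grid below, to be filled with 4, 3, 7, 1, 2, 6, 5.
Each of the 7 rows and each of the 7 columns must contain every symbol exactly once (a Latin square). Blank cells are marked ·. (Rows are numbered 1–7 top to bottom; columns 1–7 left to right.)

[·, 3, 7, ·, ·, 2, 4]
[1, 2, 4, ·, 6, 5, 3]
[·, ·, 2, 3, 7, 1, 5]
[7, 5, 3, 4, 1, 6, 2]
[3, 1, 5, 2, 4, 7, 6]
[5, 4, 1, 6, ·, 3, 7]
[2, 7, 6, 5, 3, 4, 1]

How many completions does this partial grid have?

Row 1, column 1: eliminating its row and column leaves {6}.
Row 1, column 4: eliminating its row and column leaves {1}.
Row 1, column 5: eliminating its row and column leaves {5}.
Row 2, column 4: eliminating its row and column leaves {7}.
Row 3, column 1: eliminating its row and column leaves {4, 6}.
Row 3, column 2: eliminating its row and column leaves {6}.
Row 6, column 5: eliminating its row and column leaves {2}.
Only one assignment across all blanks avoids any row or column repeat, giving 1 completion.

1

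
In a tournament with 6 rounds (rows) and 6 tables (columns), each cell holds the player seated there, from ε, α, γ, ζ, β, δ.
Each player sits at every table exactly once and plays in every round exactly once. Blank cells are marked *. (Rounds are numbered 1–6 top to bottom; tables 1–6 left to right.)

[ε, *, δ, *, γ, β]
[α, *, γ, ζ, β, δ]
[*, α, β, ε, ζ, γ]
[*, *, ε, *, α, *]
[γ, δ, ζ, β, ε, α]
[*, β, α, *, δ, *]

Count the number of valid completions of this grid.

1

Round 1, table 2: eliminating its round and table leaves {ζ}.
Round 1, table 4: eliminating its round and table leaves {α}.
Round 2, table 2: eliminating its round and table leaves {ε}.
Round 3, table 1: eliminating its round and table leaves {δ}.
Round 4, table 1: eliminating its round and table leaves {ζ, β, δ}.
Round 4, table 2: eliminating its round and table leaves {γ, ζ}.
Round 4, table 4: eliminating its round and table leaves {γ, δ}.
Round 4, table 6: eliminating its round and table leaves {ζ}.
Round 6, table 1: eliminating its round and table leaves {ζ}.
Round 6, table 4: eliminating its round and table leaves {γ}.
Round 6, table 6: eliminating its round and table leaves {ε, ζ}.
Only one assignment across all blanks avoids any round or table repeat, giving 1 completion.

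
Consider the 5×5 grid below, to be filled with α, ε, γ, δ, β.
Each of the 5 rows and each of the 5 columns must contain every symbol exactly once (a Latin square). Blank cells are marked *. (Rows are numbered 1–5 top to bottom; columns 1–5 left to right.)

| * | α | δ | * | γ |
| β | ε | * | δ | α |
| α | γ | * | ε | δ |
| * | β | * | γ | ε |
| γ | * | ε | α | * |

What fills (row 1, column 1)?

ε

Row 1 already has {α, γ, δ} and column 1 already has {α, γ, β}, so row 1, column 1 must be ε.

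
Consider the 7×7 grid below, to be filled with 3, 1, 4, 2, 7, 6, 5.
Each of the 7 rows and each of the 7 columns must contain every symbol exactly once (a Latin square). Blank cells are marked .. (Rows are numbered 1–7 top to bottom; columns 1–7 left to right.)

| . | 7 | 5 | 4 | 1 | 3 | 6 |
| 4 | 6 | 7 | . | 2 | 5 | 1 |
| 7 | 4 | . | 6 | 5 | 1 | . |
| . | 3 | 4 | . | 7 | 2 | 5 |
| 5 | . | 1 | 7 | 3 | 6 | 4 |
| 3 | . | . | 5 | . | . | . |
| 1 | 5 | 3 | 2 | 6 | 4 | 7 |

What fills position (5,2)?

2

Row 5 already has {3, 1, 4, 7, 6, 5} and column 2 already has {3, 4, 7, 6, 5}, so row 5, column 2 must be 2.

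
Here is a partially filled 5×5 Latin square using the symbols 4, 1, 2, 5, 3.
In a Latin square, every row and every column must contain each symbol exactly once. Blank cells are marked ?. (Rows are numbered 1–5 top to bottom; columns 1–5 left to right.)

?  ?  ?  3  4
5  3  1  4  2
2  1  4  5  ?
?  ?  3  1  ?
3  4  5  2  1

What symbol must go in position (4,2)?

Row 1, column 1: row 1 has {4, 3} and column 1 has {2, 5, 3}, leaving only 1.
Row 1, column 3: row 1 has {4, 1, 3} and column 3 has {4, 1, 5, 3}, leaving only 2.
Row 1, column 2: row 1 has {4, 1, 2, 3} and column 2 has {4, 1, 3}, leaving only 5.
Row 4 already has {1, 3} and column 2 already has {4, 1, 5, 3}, so row 4, column 2 must be 2.

2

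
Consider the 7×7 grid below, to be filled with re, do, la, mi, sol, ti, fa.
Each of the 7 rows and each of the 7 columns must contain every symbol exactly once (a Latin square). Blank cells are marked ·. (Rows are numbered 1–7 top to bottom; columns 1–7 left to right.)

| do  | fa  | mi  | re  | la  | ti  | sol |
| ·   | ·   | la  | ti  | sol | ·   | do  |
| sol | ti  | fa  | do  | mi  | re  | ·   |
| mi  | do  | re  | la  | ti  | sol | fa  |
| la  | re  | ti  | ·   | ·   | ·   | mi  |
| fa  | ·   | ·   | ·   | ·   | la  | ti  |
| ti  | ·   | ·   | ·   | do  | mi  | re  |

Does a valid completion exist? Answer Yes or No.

Yes

No row or column among the givens repeats a symbol, and propagating forced cells runs into no contradiction.
One valid completion exists (for instance, do fa mi re la ti sol / re mi la ti sol fa do / sol ti fa do mi re la / mi do re la ti sol fa / la re ti sol fa do mi / fa sol do mi re la ti / ti la sol fa do mi re).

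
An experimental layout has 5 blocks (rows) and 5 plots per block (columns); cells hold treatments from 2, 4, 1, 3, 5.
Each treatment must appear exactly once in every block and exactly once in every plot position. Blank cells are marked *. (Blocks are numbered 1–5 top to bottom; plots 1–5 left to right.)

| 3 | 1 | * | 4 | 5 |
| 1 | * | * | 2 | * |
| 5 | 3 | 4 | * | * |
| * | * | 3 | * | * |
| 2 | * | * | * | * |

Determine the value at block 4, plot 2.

2

Block 1, plot 3: block 1 has {4, 1, 3, 5} and plot 3 has {4, 3}, leaving only 2.
Block 2, plot 3: block 2 has {2, 1} and plot 3 has {2, 4, 3}, leaving only 5.
Block 2, plot 2: block 2 has {2, 1, 5} and plot 2 has {1, 3}, leaving only 4.
Block 2, plot 5: block 2 has {2, 4, 1, 5} and plot 5 has {5}, leaving only 3.
Block 3, plot 4: block 3 has {4, 3, 5} and plot 4 has {2, 4}, leaving only 1.
Block 3, plot 5: block 3 has {4, 1, 3, 5} and plot 5 has {3, 5}, leaving only 2.
Block 4, plot 1: block 4 has {3} and plot 1 has {2, 1, 3, 5}, leaving only 4.
Block 4, plot 4: block 4 has {4, 3} and plot 4 has {2, 4, 1}, leaving only 5.
Block 4 already has {4, 3, 5} and plot 2 already has {4, 1, 3}, so block 4, plot 2 must be 2.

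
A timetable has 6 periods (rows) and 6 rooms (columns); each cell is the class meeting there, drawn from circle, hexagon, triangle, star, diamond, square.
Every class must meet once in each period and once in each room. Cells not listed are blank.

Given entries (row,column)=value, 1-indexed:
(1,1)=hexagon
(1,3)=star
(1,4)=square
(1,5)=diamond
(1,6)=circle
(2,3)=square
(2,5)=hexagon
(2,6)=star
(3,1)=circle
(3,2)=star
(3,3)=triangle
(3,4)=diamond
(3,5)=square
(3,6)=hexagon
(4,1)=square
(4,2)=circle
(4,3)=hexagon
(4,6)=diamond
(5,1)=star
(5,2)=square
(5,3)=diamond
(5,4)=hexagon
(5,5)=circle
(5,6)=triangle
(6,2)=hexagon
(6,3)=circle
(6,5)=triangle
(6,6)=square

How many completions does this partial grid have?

Period 1, room 2: eliminating its period and room leaves {triangle}.
Period 2, room 1: eliminating its period and room leaves {triangle, diamond}.
Period 2, room 2: eliminating its period and room leaves {triangle, diamond}.
Period 2, room 4: eliminating its period and room leaves {circle, triangle}.
Period 4, room 4: eliminating its period and room leaves {triangle, star}.
Period 4, room 5: eliminating its period and room leaves {star}.
Period 6, room 1: eliminating its period and room leaves {diamond}.
Period 6, room 4: eliminating its period and room leaves {star}.
Only one assignment across all blanks avoids any period or room repeat, giving 1 completion.

1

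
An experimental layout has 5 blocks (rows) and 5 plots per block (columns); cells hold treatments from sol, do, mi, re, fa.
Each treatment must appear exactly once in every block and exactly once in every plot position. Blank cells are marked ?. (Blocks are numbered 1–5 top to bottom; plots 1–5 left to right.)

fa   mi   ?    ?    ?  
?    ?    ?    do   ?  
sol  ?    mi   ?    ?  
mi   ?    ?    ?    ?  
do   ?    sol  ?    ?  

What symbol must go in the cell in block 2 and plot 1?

re

Block 2 already has {do} and plot 1 already has {sol, do, mi, fa}, so block 2, plot 1 must be re.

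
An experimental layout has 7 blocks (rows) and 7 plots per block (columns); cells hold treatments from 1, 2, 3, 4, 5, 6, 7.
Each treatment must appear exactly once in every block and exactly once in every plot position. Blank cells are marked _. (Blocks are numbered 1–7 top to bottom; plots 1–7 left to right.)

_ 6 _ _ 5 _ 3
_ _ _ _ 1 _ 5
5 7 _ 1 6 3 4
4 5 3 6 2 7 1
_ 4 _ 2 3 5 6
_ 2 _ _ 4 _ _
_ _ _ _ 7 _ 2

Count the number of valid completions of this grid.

Block 1, plot 1: eliminating its block and plot leaves {1, 2, 7}.
Block 1, plot 3: eliminating its block and plot leaves {1, 2, 4, 7}.
Block 1, plot 4: eliminating its block and plot leaves {4, 7}.
Block 1, plot 6: eliminating its block and plot leaves {1, 2, 4}.
Block 2, plot 1: eliminating its block and plot leaves {2, 3, 6, 7}.
Block 2, plot 2: eliminating its block and plot leaves {3}.
Block 2, plot 3: eliminating its block and plot leaves {2, 4, 6, 7}.
Block 2, plot 4: eliminating its block and plot leaves {3, 4, 7}.
Block 2, plot 6: eliminating its block and plot leaves {2, 4, 6}.
Block 3, plot 3: eliminating its block and plot leaves {2}.
Block 5, plot 1: eliminating its block and plot leaves {1, 7}.
Block 5, plot 3: eliminating its block and plot leaves {1, 7}.
Block 6, plot 1: eliminating its block and plot leaves {1, 3, 6, 7}.
Block 6, plot 3: eliminating its block and plot leaves {1, 5, 6, 7}.
Block 6, plot 4: eliminating its block and plot leaves {3, 5, 7}.
Block 6, plot 6: eliminating its block and plot leaves {1, 6}.
Block 6, plot 7: eliminating its block and plot leaves {7}.
Block 7, plot 1: eliminating its block and plot leaves {1, 3, 6}.
Block 7, plot 2: eliminating its block and plot leaves {1, 3}.
Block 7, plot 3: eliminating its block and plot leaves {1, 4, 5, 6}.
Block 7, plot 4: eliminating its block and plot leaves {3, 4, 5}.
Block 7, plot 6: eliminating its block and plot leaves {1, 4, 6}.
Enumerating the assignments across these blanks that avoid any block or plot repeat gives 12 completions.

12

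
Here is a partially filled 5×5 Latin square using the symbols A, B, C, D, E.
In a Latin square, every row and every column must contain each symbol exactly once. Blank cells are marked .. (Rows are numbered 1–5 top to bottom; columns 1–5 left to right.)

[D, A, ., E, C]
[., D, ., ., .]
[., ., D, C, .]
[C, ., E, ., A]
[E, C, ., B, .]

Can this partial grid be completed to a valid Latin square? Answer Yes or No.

Yes

No row or column among the givens repeats a symbol, and propagating forced cells runs into no contradiction.
One valid completion exists (for instance, D A B E C / B D C A E / A E D C B / C B E D A / E C A B D).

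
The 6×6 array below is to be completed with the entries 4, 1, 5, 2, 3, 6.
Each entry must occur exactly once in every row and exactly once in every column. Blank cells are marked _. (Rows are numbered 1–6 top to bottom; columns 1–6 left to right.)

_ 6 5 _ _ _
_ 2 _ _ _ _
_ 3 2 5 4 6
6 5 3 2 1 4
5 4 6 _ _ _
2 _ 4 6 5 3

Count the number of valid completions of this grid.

Row 1, column 1: eliminating its row and column leaves {4, 1, 3}.
Row 1, column 4: eliminating its row and column leaves {4, 1, 3}.
Row 1, column 5: eliminating its row and column leaves {2, 3}.
Row 1, column 6: eliminating its row and column leaves {1, 2}.
Row 2, column 1: eliminating its row and column leaves {4, 1, 3}.
Row 2, column 3: eliminating its row and column leaves {1}.
Row 2, column 4: eliminating its row and column leaves {4, 1, 3}.
Row 2, column 5: eliminating its row and column leaves {3, 6}.
Row 2, column 6: eliminating its row and column leaves {1, 5}.
Row 3, column 1: eliminating its row and column leaves {1}.
Row 5, column 4: eliminating its row and column leaves {1, 3}.
Row 5, column 5: eliminating its row and column leaves {2, 3}.
Row 5, column 6: eliminating its row and column leaves {1, 2}.
Row 6, column 2: eliminating its row and column leaves {1}.
Enumerating the assignments across these blanks that avoid any row or column repeat gives 3 completions.

3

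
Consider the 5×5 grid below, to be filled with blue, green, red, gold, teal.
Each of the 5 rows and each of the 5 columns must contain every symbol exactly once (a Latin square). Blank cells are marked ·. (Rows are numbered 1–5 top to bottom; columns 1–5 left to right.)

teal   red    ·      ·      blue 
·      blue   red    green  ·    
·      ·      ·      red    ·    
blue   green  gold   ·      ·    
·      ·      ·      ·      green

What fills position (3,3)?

Row 1, column 3: row 1 has {blue, red, teal} and column 3 has {red, gold}, leaving only green.
Row 1, column 4: row 1 has {blue, green, red, teal} and column 4 has {green, red}, leaving only gold.
Row 2, column 1: row 2 has {blue, green, red} and column 1 has {blue, teal}, leaving only gold.
Row 2, column 5: row 2 has {blue, green, red, gold} and column 5 has {blue, green}, leaving only teal.
Row 3, column 1: row 3 has {red} and column 1 has {blue, gold, teal}, leaving only green.
Row 3, column 5: row 3 has {green, red} and column 5 has {blue, green, teal}, leaving only gold.
Row 3, column 2: row 3 has {green, red, gold} and column 2 has {blue, green, red}, leaving only teal.
Row 3 already has {green, red, gold, teal} and column 3 already has {green, red, gold}, so row 3, column 3 must be blue.

blue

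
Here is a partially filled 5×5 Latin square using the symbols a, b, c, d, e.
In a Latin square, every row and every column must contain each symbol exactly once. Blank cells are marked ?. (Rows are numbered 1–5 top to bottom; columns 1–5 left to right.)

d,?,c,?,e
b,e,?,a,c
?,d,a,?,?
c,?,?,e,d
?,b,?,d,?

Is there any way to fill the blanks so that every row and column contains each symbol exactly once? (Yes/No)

No

Row 1, column 2: row 1 has {c, d, e} and column 2 has {b, d, e}, so it must be a.
Now row 4, column 2: row 4 together with column 2 already contain {a, b, c, d, e} — every symbol — so nothing can go there. The grid has no valid completion.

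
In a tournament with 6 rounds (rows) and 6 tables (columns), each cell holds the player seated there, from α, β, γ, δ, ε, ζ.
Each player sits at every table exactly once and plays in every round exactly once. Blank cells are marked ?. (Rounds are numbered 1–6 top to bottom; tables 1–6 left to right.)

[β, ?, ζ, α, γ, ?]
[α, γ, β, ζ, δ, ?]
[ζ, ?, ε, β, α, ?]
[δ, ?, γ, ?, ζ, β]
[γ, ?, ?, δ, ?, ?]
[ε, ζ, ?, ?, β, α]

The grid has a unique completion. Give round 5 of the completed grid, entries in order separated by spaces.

γ β α δ ε ζ

Round 5, table 3: round 5 has {γ, δ} and table 3 has {β, γ, ε, ζ}, leaving only α.
Round 5, table 5: round 5 has {α, γ, δ} and table 5 has {α, β, γ, δ, ζ}, leaving only ε.
Round 5, table 2: round 5 has {α, γ, δ, ε} and table 2 has {γ, ζ}, leaving only β.
Round 5, table 6: round 5 has {α, β, γ, δ, ε} and table 6 has {α, β}, leaving only ζ.
So round 5 reads: γ β α δ ε ζ.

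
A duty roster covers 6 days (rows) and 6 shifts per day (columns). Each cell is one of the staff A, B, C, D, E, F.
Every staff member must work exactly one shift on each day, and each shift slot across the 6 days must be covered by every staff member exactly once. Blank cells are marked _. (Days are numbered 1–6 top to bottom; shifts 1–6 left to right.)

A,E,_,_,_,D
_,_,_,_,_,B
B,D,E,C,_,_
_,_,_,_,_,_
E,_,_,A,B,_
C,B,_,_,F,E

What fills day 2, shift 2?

Day 1, shift 5: day 1 has {A, D, E} and shift 5 has {B, F}, leaving only C.
Day 3, shift 5: day 3 has {B, C, D, E} and shift 5 has {B, C, F}, leaving only A.
Day 3, shift 6: day 3 has {A, B, C, D, E} and shift 6 has {B, D, E}, leaving only F.
Day 5, shift 6: day 5 has {A, B, E} and shift 6 has {B, D, E, F}, leaving only C.
Day 4, shift 6: day 4 has {} and shift 6 has {B, C, D, E, F}, leaving only A.
Day 5, shift 2: day 5 has {A, B, C, E} and shift 2 has {B, D, E}, leaving only F.
Day 4, shift 2: day 4 has {A} and shift 2 has {B, D, E, F}, leaving only C.
Day 2 already has {B} and shift 2 already has {B, C, D, E, F}, so day 2, shift 2 must be A.

A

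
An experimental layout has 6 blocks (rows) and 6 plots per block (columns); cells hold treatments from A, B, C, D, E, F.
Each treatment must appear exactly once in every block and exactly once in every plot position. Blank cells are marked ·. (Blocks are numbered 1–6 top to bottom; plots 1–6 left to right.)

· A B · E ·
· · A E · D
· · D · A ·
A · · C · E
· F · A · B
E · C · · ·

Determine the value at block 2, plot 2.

C

Block 4, plot 3: block 4 has {A, C, E} and plot 3 has {A, B, C, D}, leaving only F.
Block 5, plot 3: block 5 has {A, B, F} and plot 3 has {A, B, C, D, F}, leaving only E.
Block 2, plot 2 is narrowed to {B, C}.
If it were B, then block 6, plot 2 would be left with no valid symbol.
So block 2, plot 2 must be C.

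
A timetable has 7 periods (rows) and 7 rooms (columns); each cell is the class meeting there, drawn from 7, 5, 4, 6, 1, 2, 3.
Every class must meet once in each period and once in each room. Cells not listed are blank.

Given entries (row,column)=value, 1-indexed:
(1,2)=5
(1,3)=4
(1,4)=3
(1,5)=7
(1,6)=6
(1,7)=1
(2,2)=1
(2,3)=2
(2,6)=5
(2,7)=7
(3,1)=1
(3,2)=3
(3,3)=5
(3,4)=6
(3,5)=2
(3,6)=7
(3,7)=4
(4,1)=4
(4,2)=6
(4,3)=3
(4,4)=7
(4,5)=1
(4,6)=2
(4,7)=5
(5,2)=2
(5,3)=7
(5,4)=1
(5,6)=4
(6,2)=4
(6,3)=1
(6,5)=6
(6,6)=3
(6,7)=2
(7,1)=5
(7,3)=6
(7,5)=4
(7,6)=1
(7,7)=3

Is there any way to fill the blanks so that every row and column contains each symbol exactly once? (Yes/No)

Yes

No period or room among the givens repeats a symbol, and propagating forced cells runs into no contradiction.
One valid completion exists (for instance, 2 5 4 3 7 6 1 / 6 1 2 4 3 5 7 / 1 3 5 6 2 7 4 / 4 6 3 7 1 2 5 / 3 2 7 1 5 4 6 / 7 4 1 5 6 3 2 / 5 7 6 2 4 1 3).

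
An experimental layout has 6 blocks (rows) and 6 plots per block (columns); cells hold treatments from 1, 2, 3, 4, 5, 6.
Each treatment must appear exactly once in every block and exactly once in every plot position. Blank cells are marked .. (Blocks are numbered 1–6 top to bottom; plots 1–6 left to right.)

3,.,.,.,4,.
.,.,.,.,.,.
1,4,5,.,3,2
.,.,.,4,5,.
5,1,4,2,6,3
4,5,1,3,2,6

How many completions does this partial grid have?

Block 1, plot 2: eliminating its block and plot leaves {2, 6}.
Block 1, plot 3: eliminating its block and plot leaves {2, 6}.
Block 1, plot 4: eliminating its block and plot leaves {1, 5, 6}.
Block 1, plot 6: eliminating its block and plot leaves {1, 5}.
Block 2, plot 1: eliminating its block and plot leaves {2, 6}.
Block 2, plot 2: eliminating its block and plot leaves {2, 3, 6}.
Block 2, plot 3: eliminating its block and plot leaves {2, 3, 6}.
Block 2, plot 4: eliminating its block and plot leaves {1, 5, 6}.
Block 2, plot 5: eliminating its block and plot leaves {1}.
Block 2, plot 6: eliminating its block and plot leaves {1, 4, 5}.
Block 3, plot 4: eliminating its block and plot leaves {6}.
Block 4, plot 1: eliminating its block and plot leaves {2, 6}.
Block 4, plot 2: eliminating its block and plot leaves {2, 3, 6}.
Block 4, plot 3: eliminating its block and plot leaves {2, 3, 6}.
Block 4, plot 6: eliminating its block and plot leaves {1}.
Enumerating the assignments across these blanks that avoid any block or plot repeat gives 4 completions.

4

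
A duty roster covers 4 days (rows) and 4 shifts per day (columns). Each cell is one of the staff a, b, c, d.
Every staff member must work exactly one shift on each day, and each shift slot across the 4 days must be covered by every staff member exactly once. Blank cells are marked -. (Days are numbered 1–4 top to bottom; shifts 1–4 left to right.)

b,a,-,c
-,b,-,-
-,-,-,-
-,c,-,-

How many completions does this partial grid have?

4

Day 1, shift 3: eliminating its day and shift leaves {d}.
Day 2, shift 1: eliminating its day and shift leaves {a, c, d}.
Day 2, shift 3: eliminating its day and shift leaves {a, c, d}.
Day 2, shift 4: eliminating its day and shift leaves {a, d}.
Day 3, shift 1: eliminating its day and shift leaves {a, c, d}.
Day 3, shift 2: eliminating its day and shift leaves {d}.
Day 3, shift 3: eliminating its day and shift leaves {a, b, c, d}.
Day 3, shift 4: eliminating its day and shift leaves {a, b, d}.
Day 4, shift 1: eliminating its day and shift leaves {a, d}.
Day 4, shift 3: eliminating its day and shift leaves {a, b, d}.
Day 4, shift 4: eliminating its day and shift leaves {a, b, d}.
Enumerating the assignments across these blanks that avoid any day or shift repeat gives 4 completions.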